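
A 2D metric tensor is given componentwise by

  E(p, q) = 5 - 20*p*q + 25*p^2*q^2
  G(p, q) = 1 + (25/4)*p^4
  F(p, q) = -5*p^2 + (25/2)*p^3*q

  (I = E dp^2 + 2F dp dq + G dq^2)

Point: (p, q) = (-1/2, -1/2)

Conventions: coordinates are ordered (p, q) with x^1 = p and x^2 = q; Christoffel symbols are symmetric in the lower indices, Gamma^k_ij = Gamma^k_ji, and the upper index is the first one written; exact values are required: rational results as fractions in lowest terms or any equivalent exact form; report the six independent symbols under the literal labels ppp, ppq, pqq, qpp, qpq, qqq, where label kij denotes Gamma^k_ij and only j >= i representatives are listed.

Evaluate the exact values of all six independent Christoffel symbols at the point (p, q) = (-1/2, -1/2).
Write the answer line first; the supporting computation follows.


Answer: Gamma_ppp = 24/25, Gamma_ppq = 24/25, Gamma_pqq = 0, Gamma_qpp = -4/5, Gamma_qpq = -4/5, Gamma_qqq = 0

E = 25/16, F = -15/32, G = 89/64 at the point
E_p = 15/4, E_q = 15/4, F_p = 5/16, F_q = -25/16, G_p = -25/8, G_q = 0
EG - F^2 = 125/64;  g^inv = (64/125) * [[89/64, 15/32], [15/32, 25/16]]
first-kind symbols [ij,l] = (1/2)(d_i g_jl + d_j g_il - d_l g_ij): [pp,p] = E_p/2 = 15/8, [pp,q] = F_p - E_q/2 = -25/16, [pq,p] = E_q/2 = 15/8, [pq,q] = G_p/2 = -25/16, [qq,p] = F_q - G_p/2 = 0, [qq,q] = G_q/2 = 0
Gamma^p_ij = (G*[ij,p] - F*[ij,q])/(EG - F^2), Gamma^q_ij = (E*[ij,q] - F*[ij,p])/(EG - F^2)


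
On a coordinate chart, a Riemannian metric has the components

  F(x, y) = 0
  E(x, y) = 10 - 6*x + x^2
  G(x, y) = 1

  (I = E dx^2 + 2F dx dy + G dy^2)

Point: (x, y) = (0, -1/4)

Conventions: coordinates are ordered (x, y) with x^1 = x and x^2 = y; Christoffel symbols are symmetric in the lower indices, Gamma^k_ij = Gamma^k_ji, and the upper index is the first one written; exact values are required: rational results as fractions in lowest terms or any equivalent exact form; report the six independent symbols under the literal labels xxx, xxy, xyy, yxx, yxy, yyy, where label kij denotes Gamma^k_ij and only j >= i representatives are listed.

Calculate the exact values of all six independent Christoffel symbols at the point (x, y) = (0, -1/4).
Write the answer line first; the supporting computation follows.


Answer: Gamma_xxx = -3/10, Gamma_xxy = 0, Gamma_xyy = 0, Gamma_yxx = 0, Gamma_yxy = 0, Gamma_yyy = 0

E = 10, F = 0, G = 1 at the point
E_x = -6, E_y = 0, F_x = 0, F_y = 0, G_x = 0, G_y = 0
EG - F^2 = 10;  g^inv = (1/10) * [[1, 0], [0, 10]]
first-kind symbols [ij,l] = (1/2)(d_i g_jl + d_j g_il - d_l g_ij): [xx,x] = E_x/2 = -3, [xx,y] = F_x - E_y/2 = 0, [xy,x] = E_y/2 = 0, [xy,y] = G_x/2 = 0, [yy,x] = F_y - G_x/2 = 0, [yy,y] = G_y/2 = 0
Gamma^x_ij = (G*[ij,x] - F*[ij,y])/(EG - F^2), Gamma^y_ij = (E*[ij,y] - F*[ij,x])/(EG - F^2)


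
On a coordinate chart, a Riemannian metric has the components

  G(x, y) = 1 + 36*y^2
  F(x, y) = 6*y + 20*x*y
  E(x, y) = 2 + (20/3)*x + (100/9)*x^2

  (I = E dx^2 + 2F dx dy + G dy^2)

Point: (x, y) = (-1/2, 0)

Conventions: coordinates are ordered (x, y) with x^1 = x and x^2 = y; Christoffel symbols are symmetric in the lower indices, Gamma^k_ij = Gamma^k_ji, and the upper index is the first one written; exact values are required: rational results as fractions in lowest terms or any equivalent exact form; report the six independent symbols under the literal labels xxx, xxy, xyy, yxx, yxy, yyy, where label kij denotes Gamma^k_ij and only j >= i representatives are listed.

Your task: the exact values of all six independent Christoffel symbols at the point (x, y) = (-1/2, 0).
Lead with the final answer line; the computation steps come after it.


Answer: Gamma_xxx = -20/13, Gamma_xxy = 0, Gamma_xyy = -36/13, Gamma_yxx = 0, Gamma_yxy = 0, Gamma_yyy = 0

E = 13/9, F = 0, G = 1 at the point
E_x = -40/9, E_y = 0, F_x = 0, F_y = -4, G_x = 0, G_y = 0
EG - F^2 = 13/9;  g^inv = (9/13) * [[1, 0], [0, 13/9]]
first-kind symbols [ij,l] = (1/2)(d_i g_jl + d_j g_il - d_l g_ij): [xx,x] = E_x/2 = -20/9, [xx,y] = F_x - E_y/2 = 0, [xy,x] = E_y/2 = 0, [xy,y] = G_x/2 = 0, [yy,x] = F_y - G_x/2 = -4, [yy,y] = G_y/2 = 0
Gamma^x_ij = (G*[ij,x] - F*[ij,y])/(EG - F^2), Gamma^y_ij = (E*[ij,y] - F*[ij,x])/(EG - F^2)


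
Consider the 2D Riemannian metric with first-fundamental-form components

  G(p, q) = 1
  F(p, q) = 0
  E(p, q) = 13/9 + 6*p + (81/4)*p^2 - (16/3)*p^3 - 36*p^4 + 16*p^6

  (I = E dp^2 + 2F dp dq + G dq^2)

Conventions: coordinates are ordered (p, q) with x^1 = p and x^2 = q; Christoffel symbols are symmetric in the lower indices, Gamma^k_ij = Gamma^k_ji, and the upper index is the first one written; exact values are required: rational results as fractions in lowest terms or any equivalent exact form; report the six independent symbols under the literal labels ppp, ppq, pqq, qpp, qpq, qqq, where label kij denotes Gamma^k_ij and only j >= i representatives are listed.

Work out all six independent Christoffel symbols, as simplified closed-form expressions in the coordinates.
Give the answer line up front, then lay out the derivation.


Answer: Gamma_ppp = (1728*p^5 - 2592*p^3 - 288*p^2 + 729*p + 108)/(576*p^6 - 1296*p^4 - 192*p^3 + 729*p^2 + 216*p + 52), Gamma_ppq = 0, Gamma_pqq = 0, Gamma_qpp = 0, Gamma_qpq = 0, Gamma_qqq = 0

E = 13/9 + 6*p + (81/4)*p^2 - (16/3)*p^3 - 36*p^4 + 16*p^6; F = 0; G = 1
Gamma^k_ij = (1/2) g^{kl} (d_i g_jl + d_j g_il - d_l g_ij), with g^inv = (1/(EG-F^2)) [[G, -F], [-F, E]]
first partials: E_p = 6 + (81/2)*p - 16*p^2 - 144*p^3 + 96*p^5, E_q = 0, F_p = 0, F_q = 0, G_p = 0, G_q = 0
D = EG - F^2 = 13/9 + 6*p + (81/4)*p^2 - (16/3)*p^3 - 36*p^4 + 16*p^6
expanded: Gamma^p_pp = (G E_p - 2F F_p + F E_q)/(2D), Gamma^p_pq = (G E_q - F G_p)/(2D), Gamma^p_qq = (2G F_q - G G_p - F G_q)/(2D), Gamma^q_pp = (2E F_p - E E_q - F E_p)/(2D), Gamma^q_pq = (E G_p - F E_q)/(2D), Gamma^q_qq = (E G_q - 2F F_q + F G_p)/(2D); substitute and cancel common factors


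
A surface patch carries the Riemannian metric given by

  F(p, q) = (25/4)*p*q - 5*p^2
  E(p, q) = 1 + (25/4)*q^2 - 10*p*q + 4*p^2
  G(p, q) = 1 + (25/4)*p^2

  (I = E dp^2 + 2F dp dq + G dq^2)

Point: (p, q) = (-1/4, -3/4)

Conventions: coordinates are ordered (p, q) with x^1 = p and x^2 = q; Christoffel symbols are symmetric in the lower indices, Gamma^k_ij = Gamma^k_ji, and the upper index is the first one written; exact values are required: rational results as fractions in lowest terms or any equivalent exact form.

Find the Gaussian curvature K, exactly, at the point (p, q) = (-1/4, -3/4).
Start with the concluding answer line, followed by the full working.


Answer: K = -256/441

E = 185/64, F = 55/64, G = 89/64, EG - F^2 = 105/32 at the point
E_p = 11/2, E_q = -55/8, F_p = -35/16, F_q = -25/16, G_p = -25/8, G_q = 0
E_qq = 25/2, F_pq = 25/4, G_pp = 25/2
K follows from Brioschi's formula, (det M1 - det M2)/(EG - F^2)^2.
M1 = [[-E_qq/2 + F_pq - G_pp/2, E_p/2, F_p - E_q/2], [F_q - G_p/2, E, F], [G_q/2, F, G]] = [[-25/4, 11/4, 5/4], [0, 185/64, 55/64], [0, 55/64, 89/64]]; det M1 = -2625/128
M2 = [[0, E_q/2, G_p/2], [E_q/2, E, F], [G_p/2, F, G]] = [[0, -55/16, -25/16], [-55/16, 185/64, 55/64], [-25/16, 55/64, 89/64]]; det M2 = -1825/128
det M1 - det M2 = -25/4; K = -25/4 / (105/32)^2 = -256/441


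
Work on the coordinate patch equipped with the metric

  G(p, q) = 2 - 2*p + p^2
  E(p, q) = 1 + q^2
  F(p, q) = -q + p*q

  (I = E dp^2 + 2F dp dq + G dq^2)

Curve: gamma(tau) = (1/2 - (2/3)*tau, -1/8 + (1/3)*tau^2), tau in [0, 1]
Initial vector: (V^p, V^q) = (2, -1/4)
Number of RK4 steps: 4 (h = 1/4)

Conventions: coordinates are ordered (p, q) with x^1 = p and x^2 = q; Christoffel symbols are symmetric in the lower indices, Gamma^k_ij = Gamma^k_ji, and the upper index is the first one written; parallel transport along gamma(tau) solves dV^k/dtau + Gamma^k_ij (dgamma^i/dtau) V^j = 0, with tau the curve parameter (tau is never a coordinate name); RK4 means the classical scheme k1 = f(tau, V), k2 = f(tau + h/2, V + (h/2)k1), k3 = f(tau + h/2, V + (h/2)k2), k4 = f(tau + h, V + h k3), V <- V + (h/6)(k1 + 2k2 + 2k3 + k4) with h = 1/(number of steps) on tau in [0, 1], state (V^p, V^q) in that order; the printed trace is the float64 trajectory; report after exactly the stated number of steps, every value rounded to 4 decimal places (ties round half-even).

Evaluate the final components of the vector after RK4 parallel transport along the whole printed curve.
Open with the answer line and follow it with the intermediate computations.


Answer: V^p = 1.9961, V^q = 0.1124

gamma'(tau) = (-2/3, (2/3)*tau); f(tau, V)^k = -Gamma^k_ij(gamma(tau)) gamma'^i(tau) V^j; h = 1/4; intermediate values shown to 6 dp
curve data and Christoffel symbols at the stage parameters:
  tau = 0.000000: gamma = (0.500000, -0.125000), gamma' = (-0.666667, 0.000000); Gamma_ppp = 0.000000, Gamma_ppq = -0.098765, Gamma_pqq = 0.000000, Gamma_qpp = 0.000000, Gamma_qpq = -0.395062, Gamma_qqq = 0.000000
  tau = 0.125000: gamma = (0.416667, -0.119792), gamma' = (-0.666667, 0.083333); Gamma_ppp = 0.000000, Gamma_ppq = -0.088431, Gamma_pqq = 0.000000, Gamma_qpp = 0.000000, Gamma_qpq = -0.430623, Gamma_qqq = 0.000000
  tau = 0.250000: gamma = (0.333333, -0.104167), gamma' = (-0.666667, 0.166667); Gamma_ppp = 0.000000, Gamma_ppq = -0.071578, Gamma_pqq = 0.000000, Gamma_qpp = 0.000000, Gamma_qpq = -0.458097, Gamma_qqq = 0.000000
  tau = 0.375000: gamma = (0.250000, -0.078125), gamma' = (-0.666667, 0.250000); Gamma_ppp = 0.000000, Gamma_ppq = -0.049805, Gamma_pqq = 0.000000, Gamma_qpp = 0.000000, Gamma_qpq = -0.478132, Gamma_qqq = 0.000000
  tau = 0.500000: gamma = (0.166667, -0.041667), gamma' = (-0.666667, 0.333333); Gamma_ppp = 0.000000, Gamma_ppq = -0.024565, Gamma_pqq = 0.000000, Gamma_qpp = 0.000000, Gamma_qpq = -0.491300, Gamma_qqq = 0.000000
  tau = 0.625000: gamma = (0.083333, 0.005208), gamma' = (-0.666667, 0.416667); Gamma_ppp = 0.000000, Gamma_ppq = 0.002830, Gamma_pqq = 0.000000, Gamma_qpp = 0.000000, Gamma_qpq = -0.498106, Gamma_qqq = 0.000000
  tau = 0.750000: gamma = (0.000000, 0.062500), gamma' = (-0.666667, 0.500000); Gamma_ppp = 0.000000, Gamma_ppq = 0.031189, Gamma_pqq = 0.000000, Gamma_qpp = 0.000000, Gamma_qpq = -0.499025, Gamma_qqq = 0.000000
  tau = 0.875000: gamma = (-0.083333, 0.130208), gamma' = (-0.666667, 0.583333); Gamma_ppp = 0.000000, Gamma_ppq = 0.059441, Gamma_pqq = 0.000000, Gamma_qpp = 0.000000, Gamma_qpq = -0.494545, Gamma_qqq = 0.000000
  tau = 1.000000: gamma = (-0.166667, 0.208333), gamma' = (-0.666667, 0.666667); Gamma_ppp = 0.000000, Gamma_ppq = 0.086643, Gamma_pqq = 0.000000, Gamma_qpp = 0.000000, Gamma_qpq = -0.485199, Gamma_qqq = 0.000000
step 0: V^p = 2.0000, V^q = -0.2500
step 1: k1 = (0.016461, 0.065844), k2 = (0.029007, 0.141252), k3 = (0.028463, 0.138602), k4 = (0.034220, 0.219010); V <- V + (h/6)(k1 + 2k2 + 2k3 + k4): V^p = 2.0069, V^q = -0.2148
step 2: k1 = (0.034192, 0.218829), k2 = (0.031266, 0.300155), k3 = (0.030924, 0.296870), k4 = (0.018799, 0.375978); V <- V + (h/6)(k1 + 2k2 + 2k3 + k4): V^p = 2.0143, V^q = -0.1403
step 3: k1 = (0.018791, 0.375818), k2 = (-0.002554, 0.449523), k3 = (-0.002534, 0.445910), k4 = (-0.032001, 0.512013); V <- V + (h/6)(k1 + 2k2 + 2k3 + k4): V^p = 2.0133, V^q = -0.0287
step 4: k1 = (-0.031993, 0.511883), k2 = (-0.068271, 0.568011), k3 = (-0.067835, 0.564390), k4 = (-0.108819, 0.609384); V <- V + (h/6)(k1 + 2k2 + 2k3 + k4): V^p = 1.9961, V^q = 0.1124


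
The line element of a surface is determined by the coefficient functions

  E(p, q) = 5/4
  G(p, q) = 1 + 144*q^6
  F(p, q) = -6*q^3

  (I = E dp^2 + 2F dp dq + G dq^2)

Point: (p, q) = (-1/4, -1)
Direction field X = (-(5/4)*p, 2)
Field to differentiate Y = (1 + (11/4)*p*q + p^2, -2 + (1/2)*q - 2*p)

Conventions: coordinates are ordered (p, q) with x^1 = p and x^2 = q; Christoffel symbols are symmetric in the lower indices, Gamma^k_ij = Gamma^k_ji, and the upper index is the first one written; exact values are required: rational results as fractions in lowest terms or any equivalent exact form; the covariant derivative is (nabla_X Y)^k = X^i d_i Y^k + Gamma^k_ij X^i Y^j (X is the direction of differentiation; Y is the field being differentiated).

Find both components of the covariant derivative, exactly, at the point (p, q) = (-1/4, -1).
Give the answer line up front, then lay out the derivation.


Answer: (nabla_X Y)^p = -70461/37184, (nabla_X Y)^q = 57039/4648

E = 5/4, F = 6, G = 145 at the point
E_p = 0, E_q = 0, F_p = 0, F_q = -18, G_p = 0, G_q = -864
EG - F^2 = 581/4;  g^inv = (4/581) * [[145, -6], [-6, 5/4]]
first-kind symbols [ij,l] = (1/2)(d_i g_jl + d_j g_il - d_l g_ij): [pp,p] = E_p/2 = 0, [pp,q] = F_p - E_q/2 = 0, [pq,p] = E_q/2 = 0, [pq,q] = G_p/2 = 0, [qq,p] = F_q - G_p/2 = -18, [qq,q] = G_q/2 = -432
Gamma^p_ij = (G*[ij,p] - F*[ij,q])/(EG - F^2), Gamma^q_ij = (E*[ij,q] - F*[ij,p])/(EG - F^2)
Gamma_ppp = 0, Gamma_ppq = 0, Gamma_pqq = -72/581, Gamma_qpp = 0, Gamma_qpq = 0, Gamma_qqq = -1728/581
X = (5/16, 2), Y = (7/4, -2) at the point


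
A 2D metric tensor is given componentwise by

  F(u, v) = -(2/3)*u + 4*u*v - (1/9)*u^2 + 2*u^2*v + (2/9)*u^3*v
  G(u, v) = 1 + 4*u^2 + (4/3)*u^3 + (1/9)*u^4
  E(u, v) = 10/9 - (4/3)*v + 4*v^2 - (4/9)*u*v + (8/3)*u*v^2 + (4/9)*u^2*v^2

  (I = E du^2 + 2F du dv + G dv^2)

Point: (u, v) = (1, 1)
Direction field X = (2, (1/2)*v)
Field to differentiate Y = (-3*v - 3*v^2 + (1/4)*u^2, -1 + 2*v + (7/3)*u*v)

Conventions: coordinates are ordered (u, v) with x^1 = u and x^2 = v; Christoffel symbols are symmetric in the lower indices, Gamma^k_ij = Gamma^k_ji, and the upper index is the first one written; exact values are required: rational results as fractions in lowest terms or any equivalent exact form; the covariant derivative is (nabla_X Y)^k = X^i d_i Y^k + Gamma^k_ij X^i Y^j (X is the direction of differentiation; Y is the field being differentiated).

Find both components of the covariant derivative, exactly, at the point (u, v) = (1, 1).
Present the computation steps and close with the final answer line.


E = 58/9, F = 49/9, G = 58/9 at the point
E_u = 28/9, E_v = 112/9, F_u = 70/9, F_v = 56/9, G_u = 112/9, G_v = 0
EG - F^2 = 107/9;  g^inv = (9/107) * [[58/9, -49/9], [-49/9, 58/9]]
first-kind symbols [ij,l] = (1/2)(d_i g_jl + d_j g_il - d_l g_ij): [uu,u] = E_u/2 = 14/9, [uu,v] = F_u - E_v/2 = 14/9, [uv,u] = E_v/2 = 56/9, [uv,v] = G_u/2 = 56/9, [vv,u] = F_v - G_u/2 = 0, [vv,v] = G_v/2 = 0
Gamma^u_ij = (G*[ij,u] - F*[ij,v])/(EG - F^2), Gamma^v_ij = (E*[ij,v] - F*[ij,u])/(EG - F^2)
Gamma_uuu = 14/107, Gamma_uuv = 56/107, Gamma_uvv = 0, Gamma_vuu = 14/107, Gamma_vuv = 56/107, Gamma_vvv = 0
X = (2, 1/2), Y = (-23/4, 10/3) at the point

Answer: (nabla_X Y)^u = -1939/642, (nabla_X Y)^v = 1565/214


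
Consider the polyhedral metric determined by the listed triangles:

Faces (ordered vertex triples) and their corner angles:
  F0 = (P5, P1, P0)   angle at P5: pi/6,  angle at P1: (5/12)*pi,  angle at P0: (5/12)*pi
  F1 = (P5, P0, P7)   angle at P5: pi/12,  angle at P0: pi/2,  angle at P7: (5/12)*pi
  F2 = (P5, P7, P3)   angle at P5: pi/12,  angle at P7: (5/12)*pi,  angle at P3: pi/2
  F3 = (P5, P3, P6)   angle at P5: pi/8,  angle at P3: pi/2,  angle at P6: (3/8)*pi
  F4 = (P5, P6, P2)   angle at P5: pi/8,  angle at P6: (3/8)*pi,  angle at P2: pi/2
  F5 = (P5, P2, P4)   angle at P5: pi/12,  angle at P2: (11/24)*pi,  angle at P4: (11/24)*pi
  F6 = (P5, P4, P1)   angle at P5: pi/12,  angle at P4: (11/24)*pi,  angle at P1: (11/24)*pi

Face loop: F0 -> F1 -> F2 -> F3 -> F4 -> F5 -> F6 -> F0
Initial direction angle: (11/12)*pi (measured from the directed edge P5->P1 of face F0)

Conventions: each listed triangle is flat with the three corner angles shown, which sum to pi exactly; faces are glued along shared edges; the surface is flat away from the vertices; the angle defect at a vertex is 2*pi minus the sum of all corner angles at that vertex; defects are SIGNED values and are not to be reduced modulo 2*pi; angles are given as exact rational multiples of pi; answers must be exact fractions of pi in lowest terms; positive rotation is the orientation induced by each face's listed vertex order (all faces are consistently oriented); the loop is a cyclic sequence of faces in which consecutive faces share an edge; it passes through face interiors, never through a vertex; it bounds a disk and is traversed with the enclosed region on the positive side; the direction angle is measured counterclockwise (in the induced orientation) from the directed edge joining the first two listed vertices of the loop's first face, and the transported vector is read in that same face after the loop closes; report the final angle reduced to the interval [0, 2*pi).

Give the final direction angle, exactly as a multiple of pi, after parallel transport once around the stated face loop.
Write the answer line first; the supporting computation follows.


Answer: final direction angle = pi/6

enclosed vertex P5: corner angles sum to (3/4)*pi, defect = 2*pi - (3/4)*pi = (5/4)*pi
final direction = starting direction + enclosed defect total, reduced mod 2*pi (induced orientation)
final angle = (11/12)*pi + (5/4)*pi = pi/6 (mod 2*pi)


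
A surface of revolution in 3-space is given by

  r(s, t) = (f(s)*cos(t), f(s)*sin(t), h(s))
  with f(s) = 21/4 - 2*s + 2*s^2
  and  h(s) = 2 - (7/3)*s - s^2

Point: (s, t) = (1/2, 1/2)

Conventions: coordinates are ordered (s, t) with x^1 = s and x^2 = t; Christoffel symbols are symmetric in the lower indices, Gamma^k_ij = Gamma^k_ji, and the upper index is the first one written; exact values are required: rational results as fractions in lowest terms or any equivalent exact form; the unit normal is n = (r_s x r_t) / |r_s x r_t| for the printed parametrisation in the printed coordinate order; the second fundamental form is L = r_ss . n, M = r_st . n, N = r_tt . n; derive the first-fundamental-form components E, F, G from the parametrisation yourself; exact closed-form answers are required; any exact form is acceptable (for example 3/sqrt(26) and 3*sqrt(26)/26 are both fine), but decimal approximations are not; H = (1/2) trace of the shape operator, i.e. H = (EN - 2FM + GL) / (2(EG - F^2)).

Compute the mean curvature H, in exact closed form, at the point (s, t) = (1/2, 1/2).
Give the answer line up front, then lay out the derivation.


Answer: H = 71/950

f = 19/4, f' = 0, f'' = 4, h' = -10/3, h'' = -2
E = 100/9, F = 0, G = 361/16; answer radicand W^2 = 100/9
unnormalised second-form numerators: l = 40/3, m = 0, n = -95/6; L = l/sqrt(100/9), and similarly M = m/sqrt(W^2), N = n/sqrt(W^2)
H = (E*n - 2*F*m + G*l) / (2*(EG - F^2)*sqrt(W^2)); E*n - 2*F*m + G*l = 6745/54, EG - F^2 = 9025/36, so H = (71/285)/sqrt(100/9)


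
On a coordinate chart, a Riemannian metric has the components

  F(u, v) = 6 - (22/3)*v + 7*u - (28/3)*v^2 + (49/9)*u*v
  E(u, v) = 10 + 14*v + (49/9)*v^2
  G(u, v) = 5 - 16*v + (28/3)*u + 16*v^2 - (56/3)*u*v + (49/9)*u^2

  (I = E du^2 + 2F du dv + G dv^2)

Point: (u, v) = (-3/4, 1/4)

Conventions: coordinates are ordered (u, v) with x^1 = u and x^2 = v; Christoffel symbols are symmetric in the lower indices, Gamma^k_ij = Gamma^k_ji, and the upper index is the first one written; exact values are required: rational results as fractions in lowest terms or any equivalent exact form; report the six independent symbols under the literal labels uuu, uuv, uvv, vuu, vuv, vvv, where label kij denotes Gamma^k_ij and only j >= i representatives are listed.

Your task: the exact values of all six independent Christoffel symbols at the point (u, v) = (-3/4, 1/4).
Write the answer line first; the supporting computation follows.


Answer: Gamma_uuu = 0, Gamma_uuv = 602/1037, Gamma_uvv = -1032/1037, Gamma_vuu = 0, Gamma_vuv = -126/1037, Gamma_vvv = 216/1037

E = 1993/144, F = -43/16, G = 25/16 at the point
E_u = 0, E_v = 301/18, F_u = 301/36, F_v = -193/12, G_u = -7/2, G_v = 6
EG - F^2 = 1037/72;  g^inv = (72/1037) * [[25/16, 43/16], [43/16, 1993/144]]
first-kind symbols [ij,l] = (1/2)(d_i g_jl + d_j g_il - d_l g_ij): [uu,u] = E_u/2 = 0, [uu,v] = F_u - E_v/2 = 0, [uv,u] = E_v/2 = 301/36, [uv,v] = G_u/2 = -7/4, [vv,u] = F_v - G_u/2 = -43/3, [vv,v] = G_v/2 = 3
Gamma^u_ij = (G*[ij,u] - F*[ij,v])/(EG - F^2), Gamma^v_ij = (E*[ij,v] - F*[ij,u])/(EG - F^2)


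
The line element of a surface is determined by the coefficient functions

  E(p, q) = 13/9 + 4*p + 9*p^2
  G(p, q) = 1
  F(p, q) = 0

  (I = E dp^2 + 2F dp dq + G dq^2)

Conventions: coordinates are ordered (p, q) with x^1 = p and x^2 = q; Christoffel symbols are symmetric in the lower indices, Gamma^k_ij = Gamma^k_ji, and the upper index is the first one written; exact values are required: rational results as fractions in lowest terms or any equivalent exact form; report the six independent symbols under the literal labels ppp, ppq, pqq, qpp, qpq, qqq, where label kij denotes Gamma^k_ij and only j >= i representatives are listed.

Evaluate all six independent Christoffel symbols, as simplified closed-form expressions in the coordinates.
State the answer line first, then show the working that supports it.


Answer: Gamma_ppp = (81*p + 18)/(81*p^2 + 36*p + 13), Gamma_ppq = 0, Gamma_pqq = 0, Gamma_qpp = 0, Gamma_qpq = 0, Gamma_qqq = 0

E = 13/9 + 4*p + 9*p^2; F = 0; G = 1
Gamma^k_ij = (1/2) g^{kl} (d_i g_jl + d_j g_il - d_l g_ij), with g^inv = (1/(EG-F^2)) [[G, -F], [-F, E]]
first partials: E_p = 4 + 18*p, E_q = 0, F_p = 0, F_q = 0, G_p = 0, G_q = 0
D = EG - F^2 = 13/9 + 4*p + 9*p^2
expanded: Gamma^p_pp = (G E_p - 2F F_p + F E_q)/(2D), Gamma^p_pq = (G E_q - F G_p)/(2D), Gamma^p_qq = (2G F_q - G G_p - F G_q)/(2D), Gamma^q_pp = (2E F_p - E E_q - F E_p)/(2D), Gamma^q_pq = (E G_p - F E_q)/(2D), Gamma^q_qq = (E G_q - 2F F_q + F G_p)/(2D); substitute and cancel common factors


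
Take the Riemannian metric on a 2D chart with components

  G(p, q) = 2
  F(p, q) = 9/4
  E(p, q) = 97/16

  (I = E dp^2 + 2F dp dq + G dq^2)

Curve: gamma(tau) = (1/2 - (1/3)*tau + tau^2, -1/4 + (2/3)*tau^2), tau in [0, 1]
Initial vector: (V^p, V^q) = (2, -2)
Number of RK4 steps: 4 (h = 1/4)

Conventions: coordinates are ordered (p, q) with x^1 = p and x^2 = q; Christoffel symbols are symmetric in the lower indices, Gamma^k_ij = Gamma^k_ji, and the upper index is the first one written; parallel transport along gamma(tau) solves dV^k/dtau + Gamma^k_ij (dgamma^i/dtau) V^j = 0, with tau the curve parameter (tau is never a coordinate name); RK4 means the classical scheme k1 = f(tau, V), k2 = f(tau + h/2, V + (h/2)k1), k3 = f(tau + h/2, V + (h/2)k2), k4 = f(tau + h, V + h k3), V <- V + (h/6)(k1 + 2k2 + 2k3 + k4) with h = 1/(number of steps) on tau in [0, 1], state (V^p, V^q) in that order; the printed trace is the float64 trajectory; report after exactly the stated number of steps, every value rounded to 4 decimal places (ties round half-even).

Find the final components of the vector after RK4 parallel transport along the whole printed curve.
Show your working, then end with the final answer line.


gamma'(tau) = (-1/3 + 2*tau, (4/3)*tau); f(tau, V)^k = -Gamma^k_ij(gamma(tau)) gamma'^i(tau) V^j; h = 1/4; intermediate values shown to 6 dp
curve data and Christoffel symbols at the stage parameters:
  tau = 0.000000: gamma = (0.500000, -0.250000), gamma' = (-0.333333, 0.000000); Gamma_ppp = 0.000000, Gamma_ppq = 0.000000, Gamma_pqq = 0.000000, Gamma_qpp = 0.000000, Gamma_qpq = 0.000000, Gamma_qqq = 0.000000
  tau = 0.125000: gamma = (0.473958, -0.239583), gamma' = (-0.083333, 0.166667); Gamma_ppp = 0.000000, Gamma_ppq = 0.000000, Gamma_pqq = 0.000000, Gamma_qpp = 0.000000, Gamma_qpq = 0.000000, Gamma_qqq = 0.000000
  tau = 0.250000: gamma = (0.479167, -0.208333), gamma' = (0.166667, 0.333333); Gamma_ppp = 0.000000, Gamma_ppq = 0.000000, Gamma_pqq = 0.000000, Gamma_qpp = 0.000000, Gamma_qpq = 0.000000, Gamma_qqq = 0.000000
  tau = 0.375000: gamma = (0.515625, -0.156250), gamma' = (0.416667, 0.500000); Gamma_ppp = 0.000000, Gamma_ppq = 0.000000, Gamma_pqq = 0.000000, Gamma_qpp = 0.000000, Gamma_qpq = 0.000000, Gamma_qqq = 0.000000
  tau = 0.500000: gamma = (0.583333, -0.083333), gamma' = (0.666667, 0.666667); Gamma_ppp = 0.000000, Gamma_ppq = 0.000000, Gamma_pqq = 0.000000, Gamma_qpp = 0.000000, Gamma_qpq = 0.000000, Gamma_qqq = 0.000000
  tau = 0.625000: gamma = (0.682292, 0.010417), gamma' = (0.916667, 0.833333); Gamma_ppp = 0.000000, Gamma_ppq = 0.000000, Gamma_pqq = 0.000000, Gamma_qpp = 0.000000, Gamma_qpq = 0.000000, Gamma_qqq = 0.000000
  tau = 0.750000: gamma = (0.812500, 0.125000), gamma' = (1.166667, 1.000000); Gamma_ppp = 0.000000, Gamma_ppq = 0.000000, Gamma_pqq = 0.000000, Gamma_qpp = 0.000000, Gamma_qpq = 0.000000, Gamma_qqq = 0.000000
  tau = 0.875000: gamma = (0.973958, 0.260417), gamma' = (1.416667, 1.166667); Gamma_ppp = 0.000000, Gamma_ppq = 0.000000, Gamma_pqq = 0.000000, Gamma_qpp = 0.000000, Gamma_qpq = 0.000000, Gamma_qqq = 0.000000
  tau = 1.000000: gamma = (1.166667, 0.416667), gamma' = (1.666667, 1.333333); Gamma_ppp = 0.000000, Gamma_ppq = 0.000000, Gamma_pqq = 0.000000, Gamma_qpp = 0.000000, Gamma_qpq = 0.000000, Gamma_qqq = 0.000000
step 0: V^p = 2.0000, V^q = -2.0000
step 1: k1 = (0.000000, 0.000000), k2 = (0.000000, 0.000000), k3 = (0.000000, 0.000000), k4 = (0.000000, 0.000000); V <- V + (h/6)(k1 + 2k2 + 2k3 + k4): V^p = 2.0000, V^q = -2.0000
step 2: k1 = (0.000000, 0.000000), k2 = (0.000000, 0.000000), k3 = (0.000000, 0.000000), k4 = (0.000000, 0.000000); V <- V + (h/6)(k1 + 2k2 + 2k3 + k4): V^p = 2.0000, V^q = -2.0000
step 3: k1 = (0.000000, 0.000000), k2 = (0.000000, 0.000000), k3 = (0.000000, 0.000000), k4 = (0.000000, 0.000000); V <- V + (h/6)(k1 + 2k2 + 2k3 + k4): V^p = 2.0000, V^q = -2.0000
step 4: k1 = (0.000000, 0.000000), k2 = (0.000000, 0.000000), k3 = (0.000000, 0.000000), k4 = (0.000000, 0.000000); V <- V + (h/6)(k1 + 2k2 + 2k3 + k4): V^p = 2.0000, V^q = -2.0000

Answer: V^p = 2.0000, V^q = -2.0000


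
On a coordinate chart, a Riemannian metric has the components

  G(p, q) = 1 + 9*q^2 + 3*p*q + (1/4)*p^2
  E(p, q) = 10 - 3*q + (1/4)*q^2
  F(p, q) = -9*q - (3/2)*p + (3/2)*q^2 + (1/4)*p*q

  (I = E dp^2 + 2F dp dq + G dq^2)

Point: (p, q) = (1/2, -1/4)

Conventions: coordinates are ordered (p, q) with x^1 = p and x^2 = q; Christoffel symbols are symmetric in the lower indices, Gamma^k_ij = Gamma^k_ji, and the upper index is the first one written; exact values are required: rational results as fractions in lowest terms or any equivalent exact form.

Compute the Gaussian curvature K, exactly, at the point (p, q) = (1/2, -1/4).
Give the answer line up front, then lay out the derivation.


Answer: K = -1024/497025

E = 689/64, F = 25/16, G = 5/4, EG - F^2 = 705/64 at the point
E_p = 0, E_q = -25/8, F_p = -25/16, F_q = -77/8, G_p = -1/2, G_q = -3
E_qq = 1/2, F_pq = 1/4, G_pp = 1/2
Using the Brioschi determinant formula for K from the metric derivatives:
M1 = [[-E_qq/2 + F_pq - G_pp/2, E_p/2, F_p - E_q/2], [F_q - G_p/2, E, F], [G_q/2, F, G]] = [[-1/4, 0, 0], [-75/8, 689/64, 25/16], [-3/2, 25/16, 5/4]]; det M1 = -705/256
M2 = [[0, E_q/2, G_p/2], [E_q/2, E, F], [G_p/2, F, G]] = [[0, -25/16, -1/4], [-25/16, 689/64, 25/16], [-1/4, 25/16, 5/4]]; det M2 = -641/256
det M1 - det M2 = -1/4; K = -1/4 / (705/64)^2 = -1024/497025


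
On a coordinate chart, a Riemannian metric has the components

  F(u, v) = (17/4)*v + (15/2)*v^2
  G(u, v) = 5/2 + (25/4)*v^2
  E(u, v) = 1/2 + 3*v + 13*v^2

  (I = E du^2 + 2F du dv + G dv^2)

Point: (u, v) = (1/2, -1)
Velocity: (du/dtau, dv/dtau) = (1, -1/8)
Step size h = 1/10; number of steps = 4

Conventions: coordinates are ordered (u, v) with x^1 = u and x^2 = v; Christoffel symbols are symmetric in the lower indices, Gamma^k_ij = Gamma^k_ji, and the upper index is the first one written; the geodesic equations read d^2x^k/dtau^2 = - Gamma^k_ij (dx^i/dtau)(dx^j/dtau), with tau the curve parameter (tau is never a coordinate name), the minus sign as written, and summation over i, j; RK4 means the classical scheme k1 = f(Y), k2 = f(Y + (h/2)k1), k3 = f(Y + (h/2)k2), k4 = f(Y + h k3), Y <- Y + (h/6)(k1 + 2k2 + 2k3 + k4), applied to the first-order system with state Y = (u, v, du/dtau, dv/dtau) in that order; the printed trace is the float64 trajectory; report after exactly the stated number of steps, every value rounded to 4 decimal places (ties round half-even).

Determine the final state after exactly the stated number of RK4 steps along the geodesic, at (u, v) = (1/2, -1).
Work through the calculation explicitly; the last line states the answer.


f(Y) = (du/dtau, dv/dtau, -Gamma^u_ij Y'^i Y'^j, -Gamma^v_ij Y'^i Y'^j) with the Gammas evaluated at the stage position; h = 0.100000; intermediate values shown to 6 dp
step 0: u = 0.5000, v = -1.0000, du/dtau = 1.0000, dv/dtau = -0.1250
step 1:
  k1: at (u, v) = (0.500000, -1.000000), (du/dtau, dv/dtau) = (1.000000, -0.125000); Gamma_uuu = -0.459646, Gamma_uuv = -1.237510, Gamma_uvv = -0.906995, Gamma_vuu = 1.485012, Gamma_vuv = 0.459646, Gamma_vvv = -0.377402; k1 = (1.000000, -0.125000, 0.164441, -1.364203)
  k2: at (u, v) = (0.550000, -1.006250), (du/dtau, dv/dtau) = (1.008222, -0.193210); Gamma_uuu = -0.463089, Gamma_uuv = -1.232358, Gamma_uvv = -0.902406, Gamma_vuu = 1.485840, Gamma_vuv = 0.463089, Gamma_vvv = -0.373268; k2 = (1.008222, -0.193210, 0.024299, -1.316021)
  k3: at (u, v) = (0.550411, -1.009661), (du/dtau, dv/dtau) = (1.001215, -0.190801); Gamma_uuu = -0.464945, Gamma_uuv = -1.229578, Gamma_uvv = -0.899926, Gamma_vuu = 1.486277, Gamma_vuv = 0.464945, Gamma_vvv = -0.371030; k3 = (1.001215, -0.190801, 0.029057, -1.298744)
  k4: at (u, v) = (0.600121, -1.019080), (du/dtau, dv/dtau) = (1.002906, -0.254874); Gamma_uuu = -0.469984, Gamma_uuv = -1.222011, Gamma_uvv = -0.893163, Gamma_vuu = 1.487432, Gamma_vuv = 0.469984, Gamma_vvv = -0.364911; k4 = (1.002906, -0.254874, -0.093989, -1.232114)
  Y <- Y + (h/6)(k1 + 2k2 + 2k3 + k4): u = 0.6004, v = -1.0191, du/dtau = 1.0030, dv/dtau = -0.2554
step 2:
  k1: at (u, v) = (0.600363, -1.019132), (du/dtau, dv/dtau) = (1.002953, -0.255431); Gamma_uuu = -0.470011, Gamma_uuv = -1.221970, Gamma_uvv = -0.893126, Gamma_vuu = 1.487438, Gamma_vuv = 0.470011, Gamma_vvv = -0.364878; k1 = (1.002953, -0.255431, -0.095038, -1.231609)
  k2: at (u, v) = (0.650511, -1.031903), (du/dtau, dv/dtau) = (0.998201, -0.317011); Gamma_uuu = -0.476648, Gamma_uuv = -1.211963, Gamma_uvv = -0.884156, Gamma_vuu = 1.488884, Gamma_vuv = 0.476648, Gamma_vvv = -0.356729; k2 = (0.998201, -0.317011, -0.203241, -1.146019)
  k3: at (u, v) = (0.650273, -1.034982), (du/dtau, dv/dtau) = (0.992791, -0.312732); Gamma_uuu = -0.478216, Gamma_uuv = -1.209593, Gamma_uvv = -0.882027, Gamma_vuu = 1.489212, Gamma_vuv = 0.478216, Gamma_vvv = -0.354789; k3 = (0.992791, -0.312732, -0.193493, -1.136168)
  k4: at (u, v) = (0.699642, -1.050405), (du/dtau, dv/dtau) = (0.983603, -0.369048); Gamma_uuu = -0.485880, Gamma_uuv = -1.197956, Gamma_uvv = -0.871553, Gamma_vuu = 1.490740, Gamma_vuv = 0.485880, Gamma_vvv = -0.345216; k4 = (0.983603, -0.369048, -0.280928, -1.042493)
  Y <- Y + (h/6)(k1 + 2k2 + 2k3 + k4): u = 0.6998, v = -1.0505, du/dtau = 0.9835, dv/dtau = -0.3694
step 3:
  k1: at (u, v) = (0.699839, -1.050531), (du/dtau, dv/dtau) = (0.983462, -0.369405); Gamma_uuu = -0.485941, Gamma_uuv = -1.197862, Gamma_uvv = -0.871468, Gamma_vuu = 1.490752, Gamma_vuv = 0.485941, Gamma_vvv = -0.345138; k1 = (0.983462, -0.369405, -0.281435, -1.041673)
  k2: at (u, v) = (0.749012, -1.069001), (du/dtau, dv/dtau) = (0.969390, -0.421489); Gamma_uuu = -0.494722, Gamma_uuv = -1.184425, Gamma_uvv = -0.859329, Gamma_vuu = 1.492334, Gamma_vuv = 0.494722, Gamma_vvv = -0.333981; k2 = (0.969390, -0.421489, -0.350322, -0.938766)
  k3: at (u, v) = (0.748308, -1.071605), (du/dtau, dv/dtau) = (0.965946, -0.416344); Gamma_uuu = -0.495926, Gamma_uuv = -1.182572, Gamma_uvv = -0.857651, Gamma_vuu = 1.492536, Gamma_vuv = 0.495926, Gamma_vvv = -0.332434; k3 = (0.965946, -0.416344, -0.339788, -0.936100)
  k4: at (u, v) = (0.796433, -1.092165), (du/dtau, dv/dtau) = (0.949483, -0.463015); Gamma_uuu = -0.505153, Gamma_uuv = -1.168288, Gamma_uvv = -0.844693, Gamma_vuu = 1.493957, Gamma_vuv = 0.505153, Gamma_vvv = -0.320443; k4 = (0.949483, -0.463015, -0.390725, -0.833976)
  Y <- Y + (h/6)(k1 + 2k2 + 2k3 + k4): u = 0.7966, v = -1.0923, du/dtau = 0.9493, dv/dtau = -0.4632
step 4:
  k1: at (u, v) = (0.796566, -1.092332), (du/dtau, dv/dtau) = (0.949256, -0.463162); Gamma_uuu = -0.505226, Gamma_uuv = -1.168174, Gamma_uvv = -0.844590, Gamma_vuu = 1.493967, Gamma_vuv = 0.505226, Gamma_vvv = -0.320348; k1 = (0.949256, -0.463162, -0.390764, -0.833219)
  k2: at (u, v) = (0.844028, -1.115491), (du/dtau, dv/dtau) = (0.929718, -0.504823); Gamma_uuu = -0.515040, Gamma_uuv = -1.152782, Gamma_uvv = -0.830579, Gamma_vuu = 1.495205, Gamma_vuv = 0.515040, Gamma_vvv = -0.307304; k2 = (0.929718, -0.504823, -0.425242, -0.730642)
  k3: at (u, v) = (0.843052, -1.117574), (du/dtau, dv/dtau) = (0.927994, -0.499694); Gamma_uuu = -0.515895, Gamma_uuv = -1.151432, Gamma_uvv = -0.829348, Gamma_vuu = 1.495299, Gamma_vuv = 0.515895, Gamma_vvv = -0.306154; k3 = (0.927994, -0.499694, -0.416510, -0.732811)
  k4: at (u, v) = (0.889365, -1.142302), (du/dtau, dv/dtau) = (0.907605, -0.536443); Gamma_uuu = -0.525687, Gamma_uuv = -1.135808, Gamma_uvv = -0.815080, Gamma_vuu = 1.496191, Gamma_vuv = 0.525687, Gamma_vvv = -0.292785; k4 = (0.907605, -0.536443, -0.438411, -0.636336)
  Y <- Y + (h/6)(k1 + 2k2 + 2k3 + k4): u = 0.8894, v = -1.1425, du/dtau = 0.9074, dv/dtau = -0.5364

Answer: u = 0.8894, v = -1.1425, du/dtau = 0.9074, dv/dtau = -0.5364


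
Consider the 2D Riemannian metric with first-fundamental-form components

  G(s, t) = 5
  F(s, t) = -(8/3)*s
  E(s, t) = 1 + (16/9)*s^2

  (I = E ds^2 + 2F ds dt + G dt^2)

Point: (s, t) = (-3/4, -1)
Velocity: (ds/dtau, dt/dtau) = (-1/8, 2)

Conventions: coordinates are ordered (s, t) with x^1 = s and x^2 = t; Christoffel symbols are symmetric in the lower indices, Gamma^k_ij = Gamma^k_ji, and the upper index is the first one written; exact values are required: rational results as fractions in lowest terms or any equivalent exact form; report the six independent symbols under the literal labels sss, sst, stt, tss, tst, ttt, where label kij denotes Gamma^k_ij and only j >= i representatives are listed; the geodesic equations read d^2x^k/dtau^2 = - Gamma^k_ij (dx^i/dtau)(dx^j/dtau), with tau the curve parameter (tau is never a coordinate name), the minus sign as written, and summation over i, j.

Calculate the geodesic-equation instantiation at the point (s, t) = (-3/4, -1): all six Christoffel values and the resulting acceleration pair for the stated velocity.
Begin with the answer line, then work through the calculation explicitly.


Answer: Gamma_sss = -2/9, Gamma_sst = 0, Gamma_stt = 0, Gamma_tss = -4/9, Gamma_tst = 0, Gamma_ttt = 0; accelerations (d^2s/dtau^2, d^2t/dtau^2) = (1/288, 1/144)

E = 2, F = 2, G = 5 at the point
E_s = -8/3, E_t = 0, F_s = -8/3, F_t = 0, G_s = 0, G_t = 0
EG - F^2 = 6;  g^inv = (1/6) * [[5, -2], [-2, 2]]
first-kind symbols [ij,l] = (1/2)(d_i g_jl + d_j g_il - d_l g_ij): [ss,s] = E_s/2 = -4/3, [ss,t] = F_s - E_t/2 = -8/3, [st,s] = E_t/2 = 0, [st,t] = G_s/2 = 0, [tt,s] = F_t - G_s/2 = 0, [tt,t] = G_t/2 = 0
Gamma^s_ij = (G*[ij,s] - F*[ij,t])/(EG - F^2), Gamma^t_ij = (E*[ij,t] - F*[ij,s])/(EG - F^2)
Gamma_sss = -2/9, Gamma_sst = 0, Gamma_stt = 0, Gamma_tss = -4/9, Gamma_tst = 0, Gamma_ttt = 0
d^2s/dtau^2 = -(Gamma_sss*(-1/8)^2 + 2*Gamma_sst*(-1/8)*(2) + Gamma_stt*(2)^2) = 1/288
d^2t/dtau^2 = -(Gamma_tss*(-1/8)^2 + 2*Gamma_tst*(-1/8)*(2) + Gamma_ttt*(2)^2) = 1/144


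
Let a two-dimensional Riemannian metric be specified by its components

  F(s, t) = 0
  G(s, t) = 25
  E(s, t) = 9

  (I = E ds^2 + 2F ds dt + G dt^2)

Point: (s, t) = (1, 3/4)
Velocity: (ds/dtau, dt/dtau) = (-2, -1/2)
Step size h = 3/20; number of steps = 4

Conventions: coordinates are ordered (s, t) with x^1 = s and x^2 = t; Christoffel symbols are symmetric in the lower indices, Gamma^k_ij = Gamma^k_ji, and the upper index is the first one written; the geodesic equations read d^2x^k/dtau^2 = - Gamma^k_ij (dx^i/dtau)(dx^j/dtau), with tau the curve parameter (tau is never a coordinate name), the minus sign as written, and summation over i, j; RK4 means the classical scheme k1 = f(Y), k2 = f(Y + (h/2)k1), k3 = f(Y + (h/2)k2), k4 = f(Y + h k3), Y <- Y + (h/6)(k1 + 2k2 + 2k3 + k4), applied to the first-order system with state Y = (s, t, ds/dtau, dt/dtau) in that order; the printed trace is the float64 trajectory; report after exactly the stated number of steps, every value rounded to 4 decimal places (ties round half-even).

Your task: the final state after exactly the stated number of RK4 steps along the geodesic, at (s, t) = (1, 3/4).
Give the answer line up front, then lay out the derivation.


Answer: s = -0.2000, t = 0.4500, ds/dtau = -2.0000, dt/dtau = -0.5000

f(Y) = (ds/dtau, dt/dtau, -Gamma^s_ij Y'^i Y'^j, -Gamma^t_ij Y'^i Y'^j) with the Gammas evaluated at the stage position; h = 0.150000; intermediate values shown to 6 dp
step 0: s = 1.0000, t = 0.7500, ds/dtau = -2.0000, dt/dtau = -0.5000
step 1:
  k1: at (s, t) = (1.000000, 0.750000), (ds/dtau, dt/dtau) = (-2.000000, -0.500000); Gamma_sss = 0.000000, Gamma_sst = 0.000000, Gamma_stt = 0.000000, Gamma_tss = 0.000000, Gamma_tst = 0.000000, Gamma_ttt = 0.000000; k1 = (-2.000000, -0.500000, 0.000000, 0.000000)
  k2: at (s, t) = (0.850000, 0.712500), (ds/dtau, dt/dtau) = (-2.000000, -0.500000); Gamma_sss = 0.000000, Gamma_sst = 0.000000, Gamma_stt = 0.000000, Gamma_tss = 0.000000, Gamma_tst = 0.000000, Gamma_ttt = 0.000000; k2 = (-2.000000, -0.500000, 0.000000, 0.000000)
  k3: at (s, t) = (0.850000, 0.712500), (ds/dtau, dt/dtau) = (-2.000000, -0.500000); Gamma_sss = 0.000000, Gamma_sst = 0.000000, Gamma_stt = 0.000000, Gamma_tss = 0.000000, Gamma_tst = 0.000000, Gamma_ttt = 0.000000; k3 = (-2.000000, -0.500000, 0.000000, 0.000000)
  k4: at (s, t) = (0.700000, 0.675000), (ds/dtau, dt/dtau) = (-2.000000, -0.500000); Gamma_sss = 0.000000, Gamma_sst = 0.000000, Gamma_stt = 0.000000, Gamma_tss = 0.000000, Gamma_tst = 0.000000, Gamma_ttt = 0.000000; k4 = (-2.000000, -0.500000, 0.000000, 0.000000)
  Y <- Y + (h/6)(k1 + 2k2 + 2k3 + k4): s = 0.7000, t = 0.6750, ds/dtau = -2.0000, dt/dtau = -0.5000
step 2:
  k1: at (s, t) = (0.700000, 0.675000), (ds/dtau, dt/dtau) = (-2.000000, -0.500000); Gamma_sss = 0.000000, Gamma_sst = 0.000000, Gamma_stt = 0.000000, Gamma_tss = 0.000000, Gamma_tst = 0.000000, Gamma_ttt = 0.000000; k1 = (-2.000000, -0.500000, 0.000000, 0.000000)
  k2: at (s, t) = (0.550000, 0.637500), (ds/dtau, dt/dtau) = (-2.000000, -0.500000); Gamma_sss = 0.000000, Gamma_sst = 0.000000, Gamma_stt = 0.000000, Gamma_tss = 0.000000, Gamma_tst = 0.000000, Gamma_ttt = 0.000000; k2 = (-2.000000, -0.500000, 0.000000, 0.000000)
  k3: at (s, t) = (0.550000, 0.637500), (ds/dtau, dt/dtau) = (-2.000000, -0.500000); Gamma_sss = 0.000000, Gamma_sst = 0.000000, Gamma_stt = 0.000000, Gamma_tss = 0.000000, Gamma_tst = 0.000000, Gamma_ttt = 0.000000; k3 = (-2.000000, -0.500000, 0.000000, 0.000000)
  k4: at (s, t) = (0.400000, 0.600000), (ds/dtau, dt/dtau) = (-2.000000, -0.500000); Gamma_sss = 0.000000, Gamma_sst = 0.000000, Gamma_stt = 0.000000, Gamma_tss = 0.000000, Gamma_tst = 0.000000, Gamma_ttt = 0.000000; k4 = (-2.000000, -0.500000, 0.000000, 0.000000)
  Y <- Y + (h/6)(k1 + 2k2 + 2k3 + k4): s = 0.4000, t = 0.6000, ds/dtau = -2.0000, dt/dtau = -0.5000
step 3:
  k1: at (s, t) = (0.400000, 0.600000), (ds/dtau, dt/dtau) = (-2.000000, -0.500000); Gamma_sss = 0.000000, Gamma_sst = 0.000000, Gamma_stt = 0.000000, Gamma_tss = 0.000000, Gamma_tst = 0.000000, Gamma_ttt = 0.000000; k1 = (-2.000000, -0.500000, 0.000000, 0.000000)
  k2: at (s, t) = (0.250000, 0.562500), (ds/dtau, dt/dtau) = (-2.000000, -0.500000); Gamma_sss = 0.000000, Gamma_sst = 0.000000, Gamma_stt = 0.000000, Gamma_tss = 0.000000, Gamma_tst = 0.000000, Gamma_ttt = 0.000000; k2 = (-2.000000, -0.500000, 0.000000, 0.000000)
  k3: at (s, t) = (0.250000, 0.562500), (ds/dtau, dt/dtau) = (-2.000000, -0.500000); Gamma_sss = 0.000000, Gamma_sst = 0.000000, Gamma_stt = 0.000000, Gamma_tss = 0.000000, Gamma_tst = 0.000000, Gamma_ttt = 0.000000; k3 = (-2.000000, -0.500000, 0.000000, 0.000000)
  k4: at (s, t) = (0.100000, 0.525000), (ds/dtau, dt/dtau) = (-2.000000, -0.500000); Gamma_sss = 0.000000, Gamma_sst = 0.000000, Gamma_stt = 0.000000, Gamma_tss = 0.000000, Gamma_tst = 0.000000, Gamma_ttt = 0.000000; k4 = (-2.000000, -0.500000, 0.000000, 0.000000)
  Y <- Y + (h/6)(k1 + 2k2 + 2k3 + k4): s = 0.1000, t = 0.5250, ds/dtau = -2.0000, dt/dtau = -0.5000
step 4:
  k1: at (s, t) = (0.100000, 0.525000), (ds/dtau, dt/dtau) = (-2.000000, -0.500000); Gamma_sss = 0.000000, Gamma_sst = 0.000000, Gamma_stt = 0.000000, Gamma_tss = 0.000000, Gamma_tst = 0.000000, Gamma_ttt = 0.000000; k1 = (-2.000000, -0.500000, 0.000000, 0.000000)
  k2: at (s, t) = (-0.050000, 0.487500), (ds/dtau, dt/dtau) = (-2.000000, -0.500000); Gamma_sss = 0.000000, Gamma_sst = 0.000000, Gamma_stt = 0.000000, Gamma_tss = 0.000000, Gamma_tst = 0.000000, Gamma_ttt = 0.000000; k2 = (-2.000000, -0.500000, 0.000000, 0.000000)
  k3: at (s, t) = (-0.050000, 0.487500), (ds/dtau, dt/dtau) = (-2.000000, -0.500000); Gamma_sss = 0.000000, Gamma_sst = 0.000000, Gamma_stt = 0.000000, Gamma_tss = 0.000000, Gamma_tst = 0.000000, Gamma_ttt = 0.000000; k3 = (-2.000000, -0.500000, 0.000000, 0.000000)
  k4: at (s, t) = (-0.200000, 0.450000), (ds/dtau, dt/dtau) = (-2.000000, -0.500000); Gamma_sss = 0.000000, Gamma_sst = 0.000000, Gamma_stt = 0.000000, Gamma_tss = 0.000000, Gamma_tst = 0.000000, Gamma_ttt = 0.000000; k4 = (-2.000000, -0.500000, 0.000000, 0.000000)
  Y <- Y + (h/6)(k1 + 2k2 + 2k3 + k4): s = -0.2000, t = 0.4500, ds/dtau = -2.0000, dt/dtau = -0.5000
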